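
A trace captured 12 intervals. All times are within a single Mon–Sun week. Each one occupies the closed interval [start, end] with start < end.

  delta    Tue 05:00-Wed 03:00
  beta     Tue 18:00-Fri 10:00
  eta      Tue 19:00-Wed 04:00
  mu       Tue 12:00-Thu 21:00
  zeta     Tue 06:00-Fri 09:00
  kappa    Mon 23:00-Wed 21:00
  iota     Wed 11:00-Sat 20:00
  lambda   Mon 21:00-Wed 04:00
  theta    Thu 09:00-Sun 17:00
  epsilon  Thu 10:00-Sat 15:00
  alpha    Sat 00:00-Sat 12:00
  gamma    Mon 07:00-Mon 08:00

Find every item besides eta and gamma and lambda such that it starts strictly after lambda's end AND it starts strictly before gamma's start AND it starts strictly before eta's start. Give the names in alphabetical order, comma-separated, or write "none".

none

Conditions: its start is strictly after lambda's end (X.start > Wed 04:00) AND its start is strictly before gamma's start (X.start < Mon 07:00) AND its start is strictly before eta's start (X.start < Tue 19:00).
alpha: start Sat 00:00 > Wed 04:00? ✓; start Sat 00:00 < Mon 07:00? ✗; start Sat 00:00 < Tue 19:00? ✗ → no.
beta: start Tue 18:00 > Wed 04:00? ✗; start Tue 18:00 < Mon 07:00? ✗; start Tue 18:00 < Tue 19:00? ✓ → no.
delta: start Tue 05:00 > Wed 04:00? ✗; start Tue 05:00 < Mon 07:00? ✗; start Tue 05:00 < Tue 19:00? ✓ → no.
epsilon: start Thu 10:00 > Wed 04:00? ✓; start Thu 10:00 < Mon 07:00? ✗; start Thu 10:00 < Tue 19:00? ✗ → no.
iota: start Wed 11:00 > Wed 04:00? ✓; start Wed 11:00 < Mon 07:00? ✗; start Wed 11:00 < Tue 19:00? ✗ → no.
kappa: start Mon 23:00 > Wed 04:00? ✗; start Mon 23:00 < Mon 07:00? ✗; start Mon 23:00 < Tue 19:00? ✓ → no.
mu: start Tue 12:00 > Wed 04:00? ✗; start Tue 12:00 < Mon 07:00? ✗; start Tue 12:00 < Tue 19:00? ✓ → no.
theta: start Thu 09:00 > Wed 04:00? ✓; start Thu 09:00 < Mon 07:00? ✗; start Thu 09:00 < Tue 19:00? ✗ → no.
zeta: start Tue 06:00 > Wed 04:00? ✗; start Tue 06:00 < Mon 07:00? ✗; start Tue 06:00 < Tue 19:00? ✓ → no.
Result: none.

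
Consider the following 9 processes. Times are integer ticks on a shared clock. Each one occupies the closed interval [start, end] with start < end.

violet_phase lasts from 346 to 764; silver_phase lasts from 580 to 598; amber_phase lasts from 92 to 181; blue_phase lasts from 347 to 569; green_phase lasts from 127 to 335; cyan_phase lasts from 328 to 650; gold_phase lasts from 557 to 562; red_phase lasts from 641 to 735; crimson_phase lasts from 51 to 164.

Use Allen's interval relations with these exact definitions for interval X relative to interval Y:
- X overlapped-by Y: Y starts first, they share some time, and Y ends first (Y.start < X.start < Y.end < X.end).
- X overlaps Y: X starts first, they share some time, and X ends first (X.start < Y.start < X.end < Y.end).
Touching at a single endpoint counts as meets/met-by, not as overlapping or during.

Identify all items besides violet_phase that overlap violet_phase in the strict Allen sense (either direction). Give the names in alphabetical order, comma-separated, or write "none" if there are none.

cyan_phase

Target violet_phase = [346, 764].
amber_phase [92, 181] → before → no.
blue_phase [347, 569] → during → no.
crimson_phase [51, 164] → before → no.
cyan_phase [328, 650] → overlaps → yes.
gold_phase [557, 562] → during → no.
green_phase [127, 335] → before → no.
red_phase [641, 735] → during → no.
silver_phase [580, 598] → during → no.
Result: cyan_phase.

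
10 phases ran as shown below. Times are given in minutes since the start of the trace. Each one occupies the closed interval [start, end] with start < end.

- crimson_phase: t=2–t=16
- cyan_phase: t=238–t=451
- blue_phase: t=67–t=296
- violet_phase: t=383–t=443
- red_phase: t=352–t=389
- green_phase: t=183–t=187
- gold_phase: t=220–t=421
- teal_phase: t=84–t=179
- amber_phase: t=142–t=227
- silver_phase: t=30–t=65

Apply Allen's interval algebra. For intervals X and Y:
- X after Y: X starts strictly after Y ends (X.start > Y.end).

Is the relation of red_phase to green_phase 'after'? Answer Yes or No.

red_phase = [t=352, t=389], green_phase = [t=183, t=187].
Actual relation of red_phase to green_phase: after.
Asked whether 'after' holds → Yes.

Yes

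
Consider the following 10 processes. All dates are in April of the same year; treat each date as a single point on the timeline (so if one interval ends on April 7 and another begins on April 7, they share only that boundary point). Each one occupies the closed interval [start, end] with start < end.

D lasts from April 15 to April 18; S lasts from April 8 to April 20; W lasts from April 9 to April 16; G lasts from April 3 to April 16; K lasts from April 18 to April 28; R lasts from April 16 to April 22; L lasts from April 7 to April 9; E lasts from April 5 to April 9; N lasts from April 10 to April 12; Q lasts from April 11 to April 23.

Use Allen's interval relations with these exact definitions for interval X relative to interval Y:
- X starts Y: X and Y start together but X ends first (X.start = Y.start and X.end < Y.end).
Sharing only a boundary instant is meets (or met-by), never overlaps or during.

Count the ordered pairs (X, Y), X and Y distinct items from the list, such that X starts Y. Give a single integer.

0

Checking all 90 ordered pairs for relation 'starts'; matching pairs in alphabetical order:
No pair satisfies it.
Count: 0.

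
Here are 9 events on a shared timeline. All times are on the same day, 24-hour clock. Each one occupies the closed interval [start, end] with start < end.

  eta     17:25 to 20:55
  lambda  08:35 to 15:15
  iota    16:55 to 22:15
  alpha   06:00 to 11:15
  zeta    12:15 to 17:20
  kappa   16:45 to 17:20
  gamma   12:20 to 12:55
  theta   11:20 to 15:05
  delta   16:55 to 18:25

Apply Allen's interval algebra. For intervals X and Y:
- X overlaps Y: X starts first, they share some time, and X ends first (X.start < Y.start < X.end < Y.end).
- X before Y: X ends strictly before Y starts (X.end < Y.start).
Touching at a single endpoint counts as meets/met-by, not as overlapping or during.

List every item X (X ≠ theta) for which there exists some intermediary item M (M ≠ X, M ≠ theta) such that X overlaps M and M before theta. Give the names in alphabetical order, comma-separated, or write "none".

Target theta = [11:20, 15:05].
Intermediaries M with M before theta: alpha.
Via alpha — items with X overlaps alpha: none.
Union: none.

none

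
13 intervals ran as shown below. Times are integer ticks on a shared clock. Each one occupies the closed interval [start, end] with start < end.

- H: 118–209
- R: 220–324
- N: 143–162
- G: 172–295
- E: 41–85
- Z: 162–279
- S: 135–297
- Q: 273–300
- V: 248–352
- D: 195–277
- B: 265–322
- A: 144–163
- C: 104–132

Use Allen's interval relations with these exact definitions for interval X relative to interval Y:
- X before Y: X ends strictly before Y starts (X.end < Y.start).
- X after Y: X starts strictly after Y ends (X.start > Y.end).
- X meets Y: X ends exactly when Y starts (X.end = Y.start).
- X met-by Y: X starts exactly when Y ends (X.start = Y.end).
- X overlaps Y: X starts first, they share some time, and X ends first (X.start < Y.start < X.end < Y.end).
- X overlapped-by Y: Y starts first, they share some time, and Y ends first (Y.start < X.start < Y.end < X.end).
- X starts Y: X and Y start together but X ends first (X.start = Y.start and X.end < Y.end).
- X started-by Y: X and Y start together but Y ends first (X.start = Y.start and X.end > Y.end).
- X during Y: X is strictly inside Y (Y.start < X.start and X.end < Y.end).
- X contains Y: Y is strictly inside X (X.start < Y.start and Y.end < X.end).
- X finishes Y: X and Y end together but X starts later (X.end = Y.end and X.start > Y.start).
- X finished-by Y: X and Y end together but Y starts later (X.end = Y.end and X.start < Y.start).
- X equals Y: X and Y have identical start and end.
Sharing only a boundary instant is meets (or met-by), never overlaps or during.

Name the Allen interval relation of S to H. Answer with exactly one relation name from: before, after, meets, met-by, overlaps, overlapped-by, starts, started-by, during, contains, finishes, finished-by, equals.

overlapped-by

S = [135, 297]; H = [118, 209].
Compare endpoints: S.start > H.start, S.start < H.end, S.end > H.start, S.end > H.end.
That pattern is 'overlapped-by'.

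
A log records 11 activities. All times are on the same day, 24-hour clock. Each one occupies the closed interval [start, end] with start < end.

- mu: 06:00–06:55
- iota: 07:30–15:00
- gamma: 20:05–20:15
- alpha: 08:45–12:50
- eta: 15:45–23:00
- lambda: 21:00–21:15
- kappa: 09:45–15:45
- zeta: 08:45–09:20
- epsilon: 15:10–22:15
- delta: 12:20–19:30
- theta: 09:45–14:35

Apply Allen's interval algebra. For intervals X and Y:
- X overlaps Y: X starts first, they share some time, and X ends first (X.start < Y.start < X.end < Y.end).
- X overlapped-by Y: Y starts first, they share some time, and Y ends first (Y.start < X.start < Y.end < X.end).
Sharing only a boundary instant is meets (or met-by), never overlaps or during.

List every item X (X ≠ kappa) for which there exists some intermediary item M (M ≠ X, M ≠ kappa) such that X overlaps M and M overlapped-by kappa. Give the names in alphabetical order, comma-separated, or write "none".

Target kappa = [09:45, 15:45].
Intermediaries M with M overlapped-by kappa: delta, epsilon.
Via delta — items with X overlaps delta: alpha, iota, theta.
Via epsilon — items with X overlaps epsilon: delta.
Union: alpha, delta, iota, theta.

alpha, delta, iota, theta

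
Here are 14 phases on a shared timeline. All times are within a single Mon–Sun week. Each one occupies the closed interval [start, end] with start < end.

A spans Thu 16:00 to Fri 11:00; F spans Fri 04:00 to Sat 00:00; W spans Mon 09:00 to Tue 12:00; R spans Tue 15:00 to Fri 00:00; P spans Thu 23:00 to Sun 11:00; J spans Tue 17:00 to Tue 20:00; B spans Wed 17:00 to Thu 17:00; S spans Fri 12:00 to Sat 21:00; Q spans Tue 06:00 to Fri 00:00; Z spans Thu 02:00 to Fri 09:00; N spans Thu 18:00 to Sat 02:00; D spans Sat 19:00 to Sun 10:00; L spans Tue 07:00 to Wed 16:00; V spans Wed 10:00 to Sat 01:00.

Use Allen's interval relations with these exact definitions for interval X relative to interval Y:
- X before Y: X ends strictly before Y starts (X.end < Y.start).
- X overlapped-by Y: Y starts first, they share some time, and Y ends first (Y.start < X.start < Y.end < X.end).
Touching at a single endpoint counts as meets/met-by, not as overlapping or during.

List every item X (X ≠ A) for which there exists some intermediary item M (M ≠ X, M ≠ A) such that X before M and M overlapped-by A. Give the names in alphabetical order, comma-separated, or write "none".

Target A = [Thu 16:00, Fri 11:00].
Intermediaries M with M overlapped-by A: F, N, P.
Via F — items with X before F: B, J, L, Q, R, W.
Via N — items with X before N: B, J, L, W.
Via P — items with X before P: B, J, L, W.
Union: B, J, L, Q, R, W.

B, J, L, Q, R, W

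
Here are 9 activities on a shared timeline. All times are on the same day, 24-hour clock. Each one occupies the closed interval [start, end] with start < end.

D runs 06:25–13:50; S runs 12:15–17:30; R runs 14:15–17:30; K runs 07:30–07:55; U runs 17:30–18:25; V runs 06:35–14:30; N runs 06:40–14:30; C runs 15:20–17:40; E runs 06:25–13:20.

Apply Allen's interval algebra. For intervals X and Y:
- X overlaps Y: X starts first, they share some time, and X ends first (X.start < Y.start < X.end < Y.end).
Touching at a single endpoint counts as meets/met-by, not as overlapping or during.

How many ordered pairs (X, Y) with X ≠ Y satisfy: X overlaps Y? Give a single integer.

13

Checking all 72 ordered pairs for relation 'overlaps'; matching pairs in alphabetical order:
(C, U): C overlaps U ✓
(D, N): D overlaps N ✓
(D, S): D overlaps S ✓
(D, V): D overlaps V ✓
(E, N): E overlaps N ✓
(E, S): E overlaps S ✓
(E, V): E overlaps V ✓
(N, R): N overlaps R ✓
(N, S): N overlaps S ✓
(R, C): R overlaps C ✓
(S, C): S overlaps C ✓
(V, R): V overlaps R ✓
(V, S): V overlaps S ✓
Count: 13.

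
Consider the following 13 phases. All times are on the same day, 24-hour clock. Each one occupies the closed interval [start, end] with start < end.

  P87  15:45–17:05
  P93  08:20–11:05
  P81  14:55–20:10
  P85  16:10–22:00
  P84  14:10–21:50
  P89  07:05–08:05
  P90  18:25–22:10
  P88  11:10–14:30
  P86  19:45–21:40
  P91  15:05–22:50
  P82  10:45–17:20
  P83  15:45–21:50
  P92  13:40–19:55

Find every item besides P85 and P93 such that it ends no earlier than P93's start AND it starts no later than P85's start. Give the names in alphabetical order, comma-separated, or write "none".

Conditions: its end is no earlier than P93's start (X.end >= 08:20) AND its start is no later than P85's start (X.start <= 16:10).
P81: end 20:10 >= 08:20? ✓; start 14:55 <= 16:10? ✓ → yes.
P82: end 17:20 >= 08:20? ✓; start 10:45 <= 16:10? ✓ → yes.
P83: end 21:50 >= 08:20? ✓; start 15:45 <= 16:10? ✓ → yes.
P84: end 21:50 >= 08:20? ✓; start 14:10 <= 16:10? ✓ → yes.
P86: end 21:40 >= 08:20? ✓; start 19:45 <= 16:10? ✗ → no.
P87: end 17:05 >= 08:20? ✓; start 15:45 <= 16:10? ✓ → yes.
P88: end 14:30 >= 08:20? ✓; start 11:10 <= 16:10? ✓ → yes.
P89: end 08:05 >= 08:20? ✗; start 07:05 <= 16:10? ✓ → no.
P90: end 22:10 >= 08:20? ✓; start 18:25 <= 16:10? ✗ → no.
P91: end 22:50 >= 08:20? ✓; start 15:05 <= 16:10? ✓ → yes.
P92: end 19:55 >= 08:20? ✓; start 13:40 <= 16:10? ✓ → yes.
Result: P81, P82, P83, P84, P87, P88, P91, P92.

P81, P82, P83, P84, P87, P88, P91, P92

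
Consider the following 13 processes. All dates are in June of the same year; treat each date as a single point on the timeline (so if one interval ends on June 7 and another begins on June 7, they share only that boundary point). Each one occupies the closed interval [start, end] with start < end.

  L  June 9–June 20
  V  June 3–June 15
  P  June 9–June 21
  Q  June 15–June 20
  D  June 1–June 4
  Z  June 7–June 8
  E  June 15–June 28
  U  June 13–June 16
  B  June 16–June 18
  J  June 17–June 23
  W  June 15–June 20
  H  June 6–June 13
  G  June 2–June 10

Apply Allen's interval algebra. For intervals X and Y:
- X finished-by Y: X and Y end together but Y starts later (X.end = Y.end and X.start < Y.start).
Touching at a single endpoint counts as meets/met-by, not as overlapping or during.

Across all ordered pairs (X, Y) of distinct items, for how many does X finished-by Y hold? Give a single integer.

Checking all 156 ordered pairs for relation 'finished-by'; matching pairs in alphabetical order:
(L, Q): L finished-by Q ✓
(L, W): L finished-by W ✓
Count: 2.

2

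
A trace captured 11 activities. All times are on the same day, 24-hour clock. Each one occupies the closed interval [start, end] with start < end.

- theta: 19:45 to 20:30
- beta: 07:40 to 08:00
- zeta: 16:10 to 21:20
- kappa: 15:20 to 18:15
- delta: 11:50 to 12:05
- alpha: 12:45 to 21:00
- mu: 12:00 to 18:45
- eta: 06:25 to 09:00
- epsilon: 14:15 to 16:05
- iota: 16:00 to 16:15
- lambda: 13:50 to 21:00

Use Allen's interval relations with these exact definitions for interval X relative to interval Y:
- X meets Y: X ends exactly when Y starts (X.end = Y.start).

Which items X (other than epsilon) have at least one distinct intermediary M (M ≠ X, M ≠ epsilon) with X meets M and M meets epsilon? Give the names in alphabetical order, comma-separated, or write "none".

Target epsilon = [14:15, 16:05].
Intermediaries M with M meets epsilon: none.
Union: none.

none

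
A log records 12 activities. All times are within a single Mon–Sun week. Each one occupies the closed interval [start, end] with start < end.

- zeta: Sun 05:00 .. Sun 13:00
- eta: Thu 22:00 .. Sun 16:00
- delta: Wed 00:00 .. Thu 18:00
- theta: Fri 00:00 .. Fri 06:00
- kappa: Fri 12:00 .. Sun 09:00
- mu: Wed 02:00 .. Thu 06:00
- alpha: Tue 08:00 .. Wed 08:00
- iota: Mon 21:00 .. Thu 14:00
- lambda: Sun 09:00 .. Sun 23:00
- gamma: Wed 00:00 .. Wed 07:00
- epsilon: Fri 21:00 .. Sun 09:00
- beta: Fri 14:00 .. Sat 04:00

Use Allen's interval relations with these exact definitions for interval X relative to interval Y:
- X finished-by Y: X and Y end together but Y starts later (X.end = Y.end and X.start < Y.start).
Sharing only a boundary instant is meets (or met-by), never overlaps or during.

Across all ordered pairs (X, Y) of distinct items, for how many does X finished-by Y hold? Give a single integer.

1

Checking all 132 ordered pairs for relation 'finished-by'; matching pairs in alphabetical order:
(kappa, epsilon): kappa finished-by epsilon ✓
Count: 1.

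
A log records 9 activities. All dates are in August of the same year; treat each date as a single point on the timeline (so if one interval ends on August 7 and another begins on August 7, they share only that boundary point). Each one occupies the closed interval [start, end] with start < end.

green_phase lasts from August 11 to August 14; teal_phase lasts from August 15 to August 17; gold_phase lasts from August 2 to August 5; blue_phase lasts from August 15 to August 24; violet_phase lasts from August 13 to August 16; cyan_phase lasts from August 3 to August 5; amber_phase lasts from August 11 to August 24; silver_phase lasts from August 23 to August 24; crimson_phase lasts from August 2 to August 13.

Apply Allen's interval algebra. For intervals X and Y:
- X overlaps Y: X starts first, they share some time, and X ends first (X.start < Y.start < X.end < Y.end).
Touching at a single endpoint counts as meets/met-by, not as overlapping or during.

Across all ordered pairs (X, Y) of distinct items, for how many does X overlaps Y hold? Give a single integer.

5

Checking all 72 ordered pairs for relation 'overlaps'; matching pairs in alphabetical order:
(crimson_phase, amber_phase): crimson_phase overlaps amber_phase ✓
(crimson_phase, green_phase): crimson_phase overlaps green_phase ✓
(green_phase, violet_phase): green_phase overlaps violet_phase ✓
(violet_phase, blue_phase): violet_phase overlaps blue_phase ✓
(violet_phase, teal_phase): violet_phase overlaps teal_phase ✓
Count: 5.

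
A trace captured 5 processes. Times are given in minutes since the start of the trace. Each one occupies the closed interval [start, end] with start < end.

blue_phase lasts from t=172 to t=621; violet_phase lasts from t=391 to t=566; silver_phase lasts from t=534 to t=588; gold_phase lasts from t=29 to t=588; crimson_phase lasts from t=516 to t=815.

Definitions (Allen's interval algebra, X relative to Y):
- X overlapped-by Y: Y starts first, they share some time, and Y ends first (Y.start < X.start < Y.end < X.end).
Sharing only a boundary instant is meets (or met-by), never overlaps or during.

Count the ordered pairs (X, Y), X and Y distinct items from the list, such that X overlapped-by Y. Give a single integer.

5

Checking all 20 ordered pairs for relation 'overlapped-by'; matching pairs in alphabetical order:
(blue_phase, gold_phase): blue_phase overlapped-by gold_phase ✓
(crimson_phase, blue_phase): crimson_phase overlapped-by blue_phase ✓
(crimson_phase, gold_phase): crimson_phase overlapped-by gold_phase ✓
(crimson_phase, violet_phase): crimson_phase overlapped-by violet_phase ✓
(silver_phase, violet_phase): silver_phase overlapped-by violet_phase ✓
Count: 5.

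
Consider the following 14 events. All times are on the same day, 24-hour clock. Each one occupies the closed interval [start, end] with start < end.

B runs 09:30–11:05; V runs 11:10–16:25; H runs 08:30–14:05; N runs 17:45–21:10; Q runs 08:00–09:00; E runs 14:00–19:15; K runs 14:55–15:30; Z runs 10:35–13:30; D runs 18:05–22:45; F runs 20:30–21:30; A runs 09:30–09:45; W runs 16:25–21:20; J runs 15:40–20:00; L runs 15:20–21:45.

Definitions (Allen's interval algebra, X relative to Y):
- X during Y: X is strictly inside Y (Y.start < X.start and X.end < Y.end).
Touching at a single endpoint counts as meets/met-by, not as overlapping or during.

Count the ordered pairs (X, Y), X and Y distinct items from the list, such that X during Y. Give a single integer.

Checking all 182 ordered pairs for relation 'during'; matching pairs in alphabetical order:
(A, H): A during H ✓
(B, H): B during H ✓
(F, D): F during D ✓
(F, L): F during L ✓
(J, L): J during L ✓
(K, E): K during E ✓
(K, V): K during V ✓
(N, L): N during L ✓
(N, W): N during W ✓
(W, L): W during L ✓
(Z, H): Z during H ✓
Count: 11.

11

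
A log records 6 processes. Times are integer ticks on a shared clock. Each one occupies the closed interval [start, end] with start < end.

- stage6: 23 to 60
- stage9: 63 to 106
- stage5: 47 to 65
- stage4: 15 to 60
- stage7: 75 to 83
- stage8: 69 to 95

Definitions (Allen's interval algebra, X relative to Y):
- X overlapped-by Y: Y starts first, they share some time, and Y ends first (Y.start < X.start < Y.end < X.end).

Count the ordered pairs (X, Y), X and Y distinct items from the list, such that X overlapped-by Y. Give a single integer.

3

Checking all 30 ordered pairs for relation 'overlapped-by'; matching pairs in alphabetical order:
(stage5, stage4): stage5 overlapped-by stage4 ✓
(stage5, stage6): stage5 overlapped-by stage6 ✓
(stage9, stage5): stage9 overlapped-by stage5 ✓
Count: 3.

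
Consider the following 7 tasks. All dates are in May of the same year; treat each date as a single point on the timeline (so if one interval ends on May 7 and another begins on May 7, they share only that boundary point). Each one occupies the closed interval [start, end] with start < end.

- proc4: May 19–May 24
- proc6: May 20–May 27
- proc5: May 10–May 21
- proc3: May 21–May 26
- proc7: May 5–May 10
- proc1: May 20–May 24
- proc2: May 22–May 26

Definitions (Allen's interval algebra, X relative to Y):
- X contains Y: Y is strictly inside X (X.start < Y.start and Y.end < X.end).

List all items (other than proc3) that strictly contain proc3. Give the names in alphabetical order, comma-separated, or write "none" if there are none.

Target proc3 = [May 21, May 26].
proc1 [May 20, May 24] → overlaps → no.
proc2 [May 22, May 26] → finishes → no.
proc4 [May 19, May 24] → overlaps → no.
proc5 [May 10, May 21] → meets → no.
proc6 [May 20, May 27] → contains → yes.
proc7 [May 5, May 10] → before → no.
Result: proc6.

proc6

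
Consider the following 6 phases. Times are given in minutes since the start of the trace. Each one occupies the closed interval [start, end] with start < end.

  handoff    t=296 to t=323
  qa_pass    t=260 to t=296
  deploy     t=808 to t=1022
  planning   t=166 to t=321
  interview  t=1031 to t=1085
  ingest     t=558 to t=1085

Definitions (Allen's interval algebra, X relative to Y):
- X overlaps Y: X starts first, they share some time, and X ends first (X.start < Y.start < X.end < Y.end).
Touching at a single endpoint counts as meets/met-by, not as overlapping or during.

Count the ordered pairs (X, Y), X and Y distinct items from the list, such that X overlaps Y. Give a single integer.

Checking all 30 ordered pairs for relation 'overlaps'; matching pairs in alphabetical order:
(planning, handoff): planning overlaps handoff ✓
Count: 1.

1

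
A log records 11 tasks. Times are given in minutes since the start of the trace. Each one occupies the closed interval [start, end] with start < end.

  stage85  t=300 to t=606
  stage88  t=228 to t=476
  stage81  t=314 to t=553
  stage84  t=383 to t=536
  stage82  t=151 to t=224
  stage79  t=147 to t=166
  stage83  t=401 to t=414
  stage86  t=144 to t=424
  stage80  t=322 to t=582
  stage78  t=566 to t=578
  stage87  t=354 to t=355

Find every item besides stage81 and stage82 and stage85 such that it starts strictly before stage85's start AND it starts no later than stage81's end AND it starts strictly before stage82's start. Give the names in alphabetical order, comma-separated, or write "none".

stage79, stage86

Conditions: its start is strictly before stage85's start (X.start < t=300) AND its start is no later than stage81's end (X.start <= t=553) AND its start is strictly before stage82's start (X.start < t=151).
stage78: start t=566 < t=300? ✗; start t=566 <= t=553? ✗; start t=566 < t=151? ✗ → no.
stage79: start t=147 < t=300? ✓; start t=147 <= t=553? ✓; start t=147 < t=151? ✓ → yes.
stage80: start t=322 < t=300? ✗; start t=322 <= t=553? ✓; start t=322 < t=151? ✗ → no.
stage83: start t=401 < t=300? ✗; start t=401 <= t=553? ✓; start t=401 < t=151? ✗ → no.
stage84: start t=383 < t=300? ✗; start t=383 <= t=553? ✓; start t=383 < t=151? ✗ → no.
stage86: start t=144 < t=300? ✓; start t=144 <= t=553? ✓; start t=144 < t=151? ✓ → yes.
stage87: start t=354 < t=300? ✗; start t=354 <= t=553? ✓; start t=354 < t=151? ✗ → no.
stage88: start t=228 < t=300? ✓; start t=228 <= t=553? ✓; start t=228 < t=151? ✗ → no.
Result: stage79, stage86.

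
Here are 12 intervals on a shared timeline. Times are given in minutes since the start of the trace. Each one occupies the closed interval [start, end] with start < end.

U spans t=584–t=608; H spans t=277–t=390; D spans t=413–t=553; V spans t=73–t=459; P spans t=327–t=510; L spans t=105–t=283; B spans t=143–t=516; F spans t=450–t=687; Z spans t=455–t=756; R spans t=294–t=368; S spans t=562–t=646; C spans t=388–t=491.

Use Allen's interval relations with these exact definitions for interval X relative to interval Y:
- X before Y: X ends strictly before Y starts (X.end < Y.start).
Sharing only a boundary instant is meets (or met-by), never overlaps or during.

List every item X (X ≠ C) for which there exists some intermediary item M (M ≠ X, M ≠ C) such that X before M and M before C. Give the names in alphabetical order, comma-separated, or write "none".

L

Target C = [t=388, t=491].
Intermediaries M with M before C: L, R.
Via L — items with X before L: none.
Via R — items with X before R: L.
Union: L.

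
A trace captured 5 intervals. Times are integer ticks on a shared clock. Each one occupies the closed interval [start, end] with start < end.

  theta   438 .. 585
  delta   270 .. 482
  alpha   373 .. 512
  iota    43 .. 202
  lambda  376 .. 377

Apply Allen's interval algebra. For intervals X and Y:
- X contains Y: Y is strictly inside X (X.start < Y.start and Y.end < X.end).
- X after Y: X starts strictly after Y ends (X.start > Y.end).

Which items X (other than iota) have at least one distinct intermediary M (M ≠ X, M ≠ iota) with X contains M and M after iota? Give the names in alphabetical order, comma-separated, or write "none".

alpha, delta

Target iota = [43, 202].
Intermediaries M with M after iota: alpha, delta, lambda, theta.
Via alpha — items with X contains alpha: none.
Via delta — items with X contains delta: none.
Via lambda — items with X contains lambda: alpha, delta.
Via theta — items with X contains theta: none.
Union: alpha, delta.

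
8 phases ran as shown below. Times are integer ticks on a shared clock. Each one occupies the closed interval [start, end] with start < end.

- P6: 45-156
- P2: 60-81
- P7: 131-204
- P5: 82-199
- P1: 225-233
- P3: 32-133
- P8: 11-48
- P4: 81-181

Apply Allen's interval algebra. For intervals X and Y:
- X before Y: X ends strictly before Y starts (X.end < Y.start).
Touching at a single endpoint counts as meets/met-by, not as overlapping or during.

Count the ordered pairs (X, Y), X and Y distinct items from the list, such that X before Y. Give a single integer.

Checking all 56 ordered pairs for relation 'before'; matching pairs in alphabetical order:
(P2, P1): P2 before P1 ✓
(P2, P5): P2 before P5 ✓
(P2, P7): P2 before P7 ✓
(P3, P1): P3 before P1 ✓
(P4, P1): P4 before P1 ✓
(P5, P1): P5 before P1 ✓
(P6, P1): P6 before P1 ✓
(P7, P1): P7 before P1 ✓
(P8, P1): P8 before P1 ✓
(P8, P2): P8 before P2 ✓
(P8, P4): P8 before P4 ✓
(P8, P5): P8 before P5 ✓
(P8, P7): P8 before P7 ✓
Count: 13.

13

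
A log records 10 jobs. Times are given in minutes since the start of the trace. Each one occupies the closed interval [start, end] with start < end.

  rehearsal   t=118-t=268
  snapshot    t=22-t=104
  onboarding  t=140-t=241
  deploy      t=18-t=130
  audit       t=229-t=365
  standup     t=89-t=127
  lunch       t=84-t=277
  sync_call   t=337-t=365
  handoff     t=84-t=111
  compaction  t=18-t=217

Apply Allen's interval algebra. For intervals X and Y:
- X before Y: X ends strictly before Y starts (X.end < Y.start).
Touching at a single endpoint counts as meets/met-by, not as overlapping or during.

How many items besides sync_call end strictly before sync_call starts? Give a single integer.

8

Target sync_call = [t=337, t=365].
audit [t=229, t=365] → finished-by → no.
compaction [t=18, t=217] → before → counts.
deploy [t=18, t=130] → before → counts.
handoff [t=84, t=111] → before → counts.
lunch [t=84, t=277] → before → counts.
onboarding [t=140, t=241] → before → counts.
rehearsal [t=118, t=268] → before → counts.
snapshot [t=22, t=104] → before → counts.
standup [t=89, t=127] → before → counts.
Total: 8.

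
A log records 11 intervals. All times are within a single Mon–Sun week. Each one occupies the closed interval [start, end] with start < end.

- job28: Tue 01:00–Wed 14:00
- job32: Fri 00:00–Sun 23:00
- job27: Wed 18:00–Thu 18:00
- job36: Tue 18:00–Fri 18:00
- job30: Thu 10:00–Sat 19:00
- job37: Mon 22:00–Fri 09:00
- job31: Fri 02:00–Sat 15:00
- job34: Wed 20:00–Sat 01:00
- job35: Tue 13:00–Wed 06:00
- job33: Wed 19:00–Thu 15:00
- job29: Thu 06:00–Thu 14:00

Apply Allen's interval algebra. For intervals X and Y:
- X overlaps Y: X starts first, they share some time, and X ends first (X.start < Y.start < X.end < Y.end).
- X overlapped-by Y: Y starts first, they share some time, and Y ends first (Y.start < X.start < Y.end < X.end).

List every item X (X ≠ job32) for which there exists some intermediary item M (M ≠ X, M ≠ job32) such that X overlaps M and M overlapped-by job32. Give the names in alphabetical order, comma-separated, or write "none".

Target job32 = [Fri 00:00, Sun 23:00].
Intermediaries M with M overlapped-by job32: none.
Union: none.

none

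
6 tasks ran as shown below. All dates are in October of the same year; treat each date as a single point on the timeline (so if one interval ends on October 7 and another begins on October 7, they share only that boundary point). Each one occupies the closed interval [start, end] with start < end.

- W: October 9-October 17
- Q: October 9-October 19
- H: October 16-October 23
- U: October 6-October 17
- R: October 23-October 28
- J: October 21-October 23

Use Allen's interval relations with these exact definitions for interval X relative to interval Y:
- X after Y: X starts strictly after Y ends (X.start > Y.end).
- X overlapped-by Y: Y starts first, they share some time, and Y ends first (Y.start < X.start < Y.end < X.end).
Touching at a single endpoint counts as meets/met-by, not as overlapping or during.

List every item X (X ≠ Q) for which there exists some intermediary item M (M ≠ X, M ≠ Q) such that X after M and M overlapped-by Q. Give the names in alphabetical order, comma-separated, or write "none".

Target Q = [October 9, October 19].
Intermediaries M with M overlapped-by Q: H.
Via H — items with X after H: none.
Union: none.

none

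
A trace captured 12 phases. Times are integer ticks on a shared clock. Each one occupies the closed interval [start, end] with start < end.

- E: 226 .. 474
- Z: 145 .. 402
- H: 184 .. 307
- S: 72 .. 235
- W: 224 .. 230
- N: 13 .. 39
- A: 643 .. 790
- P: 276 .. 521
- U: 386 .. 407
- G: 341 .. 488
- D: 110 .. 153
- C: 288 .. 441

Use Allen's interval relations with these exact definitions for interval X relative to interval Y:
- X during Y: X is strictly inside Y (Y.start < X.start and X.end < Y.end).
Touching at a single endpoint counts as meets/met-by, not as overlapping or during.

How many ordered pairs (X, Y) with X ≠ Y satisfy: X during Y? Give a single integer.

Checking all 132 ordered pairs for relation 'during'; matching pairs in alphabetical order:
(C, E): C during E ✓
(C, P): C during P ✓
(D, S): D during S ✓
(G, P): G during P ✓
(H, Z): H during Z ✓
(U, C): U during C ✓
(U, E): U during E ✓
(U, G): U during G ✓
(U, P): U during P ✓
(W, H): W during H ✓
(W, S): W during S ✓
(W, Z): W during Z ✓
Count: 12.

12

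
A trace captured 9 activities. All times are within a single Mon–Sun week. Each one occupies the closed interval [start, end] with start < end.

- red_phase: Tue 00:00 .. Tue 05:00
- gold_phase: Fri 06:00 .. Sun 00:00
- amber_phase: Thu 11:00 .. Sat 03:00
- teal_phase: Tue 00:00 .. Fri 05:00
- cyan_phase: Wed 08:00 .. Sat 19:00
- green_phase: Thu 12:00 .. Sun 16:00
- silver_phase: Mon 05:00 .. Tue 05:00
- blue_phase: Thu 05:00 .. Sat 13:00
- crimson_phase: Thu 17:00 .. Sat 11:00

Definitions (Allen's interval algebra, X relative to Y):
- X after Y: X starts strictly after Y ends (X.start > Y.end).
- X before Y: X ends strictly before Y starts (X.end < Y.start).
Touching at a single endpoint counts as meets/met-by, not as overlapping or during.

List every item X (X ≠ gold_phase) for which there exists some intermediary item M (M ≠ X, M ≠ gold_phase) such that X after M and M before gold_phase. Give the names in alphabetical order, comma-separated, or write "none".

Target gold_phase = [Fri 06:00, Sun 00:00].
Intermediaries M with M before gold_phase: red_phase, silver_phase, teal_phase.
Via red_phase — items with X after red_phase: amber_phase, blue_phase, crimson_phase, cyan_phase, green_phase.
Via silver_phase — items with X after silver_phase: amber_phase, blue_phase, crimson_phase, cyan_phase, green_phase.
Via teal_phase — items with X after teal_phase: none.
Union: amber_phase, blue_phase, crimson_phase, cyan_phase, green_phase.

amber_phase, blue_phase, crimson_phase, cyan_phase, green_phase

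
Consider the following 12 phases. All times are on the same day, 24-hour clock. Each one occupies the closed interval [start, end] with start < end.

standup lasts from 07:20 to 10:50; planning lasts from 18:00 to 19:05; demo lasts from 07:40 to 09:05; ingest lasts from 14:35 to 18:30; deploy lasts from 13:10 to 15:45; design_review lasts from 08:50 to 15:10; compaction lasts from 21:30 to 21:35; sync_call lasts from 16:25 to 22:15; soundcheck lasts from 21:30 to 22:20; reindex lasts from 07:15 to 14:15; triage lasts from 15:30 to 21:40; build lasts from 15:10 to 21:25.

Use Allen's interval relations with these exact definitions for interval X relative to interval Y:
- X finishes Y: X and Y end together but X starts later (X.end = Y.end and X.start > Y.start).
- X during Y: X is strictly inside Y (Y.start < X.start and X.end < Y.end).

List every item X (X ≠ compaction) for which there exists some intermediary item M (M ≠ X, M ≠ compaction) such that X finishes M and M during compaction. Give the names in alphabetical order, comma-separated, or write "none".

none

Target compaction = [21:30, 21:35].
Intermediaries M with M during compaction: none.
Union: none.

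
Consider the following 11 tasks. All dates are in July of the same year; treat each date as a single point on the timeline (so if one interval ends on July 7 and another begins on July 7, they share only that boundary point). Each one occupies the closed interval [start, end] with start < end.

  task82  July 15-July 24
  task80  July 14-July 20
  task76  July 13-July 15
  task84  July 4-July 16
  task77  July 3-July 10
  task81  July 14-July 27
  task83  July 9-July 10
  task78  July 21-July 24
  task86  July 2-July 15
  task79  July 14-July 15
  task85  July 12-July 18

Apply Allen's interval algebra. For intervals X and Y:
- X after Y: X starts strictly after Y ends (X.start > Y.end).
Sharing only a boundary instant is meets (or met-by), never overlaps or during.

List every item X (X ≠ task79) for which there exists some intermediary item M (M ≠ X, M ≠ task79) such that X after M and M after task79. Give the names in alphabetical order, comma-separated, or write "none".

Target task79 = [July 14, July 15].
Intermediaries M with M after task79: task78.
Via task78 — items with X after task78: none.
Union: none.

none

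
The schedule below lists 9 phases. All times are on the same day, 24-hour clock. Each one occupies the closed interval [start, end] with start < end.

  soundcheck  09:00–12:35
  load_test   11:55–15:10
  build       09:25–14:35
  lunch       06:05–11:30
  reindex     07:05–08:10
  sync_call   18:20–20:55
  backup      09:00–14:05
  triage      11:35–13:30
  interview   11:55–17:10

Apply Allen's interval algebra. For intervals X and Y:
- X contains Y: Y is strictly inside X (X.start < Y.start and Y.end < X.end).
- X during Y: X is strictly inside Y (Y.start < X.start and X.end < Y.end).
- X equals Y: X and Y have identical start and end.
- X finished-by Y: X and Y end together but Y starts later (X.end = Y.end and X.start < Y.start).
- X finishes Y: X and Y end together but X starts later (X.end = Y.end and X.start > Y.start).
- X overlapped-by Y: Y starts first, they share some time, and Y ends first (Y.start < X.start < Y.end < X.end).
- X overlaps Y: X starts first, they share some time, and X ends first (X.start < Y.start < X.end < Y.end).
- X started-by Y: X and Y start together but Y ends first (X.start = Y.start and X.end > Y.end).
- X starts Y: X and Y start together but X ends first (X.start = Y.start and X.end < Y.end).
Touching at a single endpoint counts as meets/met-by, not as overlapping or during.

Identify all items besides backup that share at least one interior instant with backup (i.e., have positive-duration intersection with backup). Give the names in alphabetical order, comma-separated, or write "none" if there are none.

Target backup = [09:00, 14:05].
build [09:25, 14:35] → overlapped-by → yes.
interview [11:55, 17:10] → overlapped-by → yes.
load_test [11:55, 15:10] → overlapped-by → yes.
lunch [06:05, 11:30] → overlaps → yes.
reindex [07:05, 08:10] → before → no.
soundcheck [09:00, 12:35] → starts → yes.
sync_call [18:20, 20:55] → after → no.
triage [11:35, 13:30] → during → yes.
Result: build, interview, load_test, lunch, soundcheck, triage.

build, interview, load_test, lunch, soundcheck, triage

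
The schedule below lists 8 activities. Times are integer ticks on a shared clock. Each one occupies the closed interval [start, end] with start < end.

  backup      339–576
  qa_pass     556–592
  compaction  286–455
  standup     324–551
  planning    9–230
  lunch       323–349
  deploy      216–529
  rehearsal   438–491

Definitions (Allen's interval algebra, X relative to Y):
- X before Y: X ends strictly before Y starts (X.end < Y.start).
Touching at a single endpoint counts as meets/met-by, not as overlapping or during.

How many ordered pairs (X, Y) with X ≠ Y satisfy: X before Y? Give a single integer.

12

Checking all 56 ordered pairs for relation 'before'; matching pairs in alphabetical order:
(compaction, qa_pass): compaction before qa_pass ✓
(deploy, qa_pass): deploy before qa_pass ✓
(lunch, qa_pass): lunch before qa_pass ✓
(lunch, rehearsal): lunch before rehearsal ✓
(planning, backup): planning before backup ✓
(planning, compaction): planning before compaction ✓
(planning, lunch): planning before lunch ✓
(planning, qa_pass): planning before qa_pass ✓
(planning, rehearsal): planning before rehearsal ✓
(planning, standup): planning before standup ✓
(rehearsal, qa_pass): rehearsal before qa_pass ✓
(standup, qa_pass): standup before qa_pass ✓
Count: 12.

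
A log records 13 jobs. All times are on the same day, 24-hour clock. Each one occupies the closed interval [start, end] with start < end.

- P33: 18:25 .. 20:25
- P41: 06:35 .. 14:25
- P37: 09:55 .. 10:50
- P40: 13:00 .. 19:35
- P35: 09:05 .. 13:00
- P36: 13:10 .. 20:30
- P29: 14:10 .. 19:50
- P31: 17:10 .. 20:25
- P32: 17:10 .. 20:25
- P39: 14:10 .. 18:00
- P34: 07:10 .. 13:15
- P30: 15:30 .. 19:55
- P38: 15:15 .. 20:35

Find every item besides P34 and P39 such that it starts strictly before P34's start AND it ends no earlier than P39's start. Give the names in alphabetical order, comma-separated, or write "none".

Conditions: its start is strictly before P34's start (X.start < 07:10) AND its end is no earlier than P39's start (X.end >= 14:10).
P29: start 14:10 < 07:10? ✗; end 19:50 >= 14:10? ✓ → no.
P30: start 15:30 < 07:10? ✗; end 19:55 >= 14:10? ✓ → no.
P31: start 17:10 < 07:10? ✗; end 20:25 >= 14:10? ✓ → no.
P32: start 17:10 < 07:10? ✗; end 20:25 >= 14:10? ✓ → no.
P33: start 18:25 < 07:10? ✗; end 20:25 >= 14:10? ✓ → no.
P35: start 09:05 < 07:10? ✗; end 13:00 >= 14:10? ✗ → no.
P36: start 13:10 < 07:10? ✗; end 20:30 >= 14:10? ✓ → no.
P37: start 09:55 < 07:10? ✗; end 10:50 >= 14:10? ✗ → no.
P38: start 15:15 < 07:10? ✗; end 20:35 >= 14:10? ✓ → no.
P40: start 13:00 < 07:10? ✗; end 19:35 >= 14:10? ✓ → no.
P41: start 06:35 < 07:10? ✓; end 14:25 >= 14:10? ✓ → yes.
Result: P41.

P41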